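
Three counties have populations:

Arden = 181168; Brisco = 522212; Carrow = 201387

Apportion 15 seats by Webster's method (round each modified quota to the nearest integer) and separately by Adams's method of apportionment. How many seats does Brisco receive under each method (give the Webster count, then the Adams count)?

Webster: Arden 3, Brisco 9, Carrow 3.
Adams: Arden 3, Brisco 8, Carrow 4.
Brisco gets 9 under Webster and 8 under Adams.

9 and 8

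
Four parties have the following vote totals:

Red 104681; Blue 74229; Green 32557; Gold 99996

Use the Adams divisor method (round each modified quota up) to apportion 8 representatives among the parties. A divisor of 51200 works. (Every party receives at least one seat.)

Red=3; Blue=2; Green=1; Gold=2

With modified divisor 51200: modified quotas Red 2.045, Blue 1.450, Green 0.636, Gold 1.953.
Rounding up: Red 3, Blue 2, Green 1, Gold 2 (total 8).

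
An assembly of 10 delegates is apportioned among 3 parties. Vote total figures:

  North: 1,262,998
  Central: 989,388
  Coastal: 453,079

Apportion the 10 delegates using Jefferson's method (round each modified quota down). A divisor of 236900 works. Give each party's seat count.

With modified divisor 236900: modified quotas North 5.331, Central 4.176, Coastal 1.913.
Rounding down: North 5, Central 4, Coastal 1 (total 10).

North 5; Central 4; Coastal 1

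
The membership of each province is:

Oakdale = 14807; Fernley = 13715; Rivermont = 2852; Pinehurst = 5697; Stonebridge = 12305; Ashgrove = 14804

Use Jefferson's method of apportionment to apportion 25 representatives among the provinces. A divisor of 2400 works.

With modified divisor 2400: modified quotas Oakdale 6.170, Fernley 5.715, Rivermont 1.188, Pinehurst 2.374, Stonebridge 5.127, Ashgrove 6.168.
Rounding down: Oakdale 6, Fernley 5, Rivermont 1, Pinehurst 2, Stonebridge 5, Ashgrove 6 (total 25).

Oakdale=6, Fernley=5, Rivermont=1, Pinehurst=2, Stonebridge=5, Ashgrove=6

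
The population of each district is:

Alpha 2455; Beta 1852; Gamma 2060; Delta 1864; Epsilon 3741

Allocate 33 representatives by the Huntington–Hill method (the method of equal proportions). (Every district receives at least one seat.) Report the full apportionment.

With divisor 366: modified quotas Alpha 6.708, Beta 5.060, Gamma 5.628, Delta 5.093, Epsilon 10.221.
Geometric-mean thresholds: Alpha √(6·7)=6.481, Beta √(5·6)=5.477, Gamma √(5·6)=5.477, Delta √(5·6)=5.477, Epsilon √(10·11)=10.488.
Each quota rounded against its threshold gives Alpha 7, Beta 5, Gamma 6, Delta 5, Epsilon 10 (total 33).

Alpha 7; Beta 5; Gamma 6; Delta 5; Epsilon 10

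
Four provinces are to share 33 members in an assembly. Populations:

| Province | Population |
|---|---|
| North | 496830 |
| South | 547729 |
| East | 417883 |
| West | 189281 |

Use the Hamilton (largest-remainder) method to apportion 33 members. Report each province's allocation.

North 10; South 11; East 8; West 4

Standard divisor: 1651723 ÷ 33 ≈ 50052.212.
Standard quotas: North 9.9262, South 10.9432, East 8.3489, West 3.7817.
Lower quotas: North 9, South 10, East 8, West 3 (sum 30, leaving 3 seats).
Remainders in descending order: South 0.9432, North 0.9262, West 0.7817, East 0.3489.
The surplus seats go to South, North, West.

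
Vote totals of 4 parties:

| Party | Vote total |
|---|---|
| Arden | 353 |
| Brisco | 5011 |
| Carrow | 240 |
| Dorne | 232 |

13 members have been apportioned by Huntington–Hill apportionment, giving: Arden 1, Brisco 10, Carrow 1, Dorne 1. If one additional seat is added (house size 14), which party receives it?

Priority for the next seat is population ÷ (√(s·(s+1))).
Priorities: Arden 249.609, Brisco 477.780, Carrow 169.706, Dorne 164.049.
Highest priority: Brisco.

Brisco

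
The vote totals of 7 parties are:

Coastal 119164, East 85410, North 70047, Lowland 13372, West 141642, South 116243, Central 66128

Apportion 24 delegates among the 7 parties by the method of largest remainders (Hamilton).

Coastal 5, East 3, North 3, Lowland 0, West 5, South 5, Central 3

Standard divisor: 612006 ÷ 24 ≈ 25500.25.
Standard quotas: Coastal 4.6731, East 3.3494, North 2.7469, Lowland 0.5244, West 5.5545, South 4.5585, Central 2.5932.
Lower quotas: Coastal 4, East 3, North 2, Lowland 0, West 5, South 4, Central 2 (sum 20, leaving 4 seats).
Remainders in descending order: North 0.7469, Coastal 0.6731, Central 0.5932, South 0.5585, West 0.5545, Lowland 0.5244, East 0.3494.
The surplus seats go to North, Coastal, Central, South.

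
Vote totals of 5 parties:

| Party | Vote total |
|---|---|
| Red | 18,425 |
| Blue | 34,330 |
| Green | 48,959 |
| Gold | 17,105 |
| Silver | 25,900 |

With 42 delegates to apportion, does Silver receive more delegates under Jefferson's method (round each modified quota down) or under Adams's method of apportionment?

Adams

Jefferson: Red 5, Blue 10, Green 15, Gold 5, Silver 7.
Adams: Red 5, Blue 10, Green 14, Gold 5, Silver 8.
Silver gets 7 under Jefferson and 8 under Adams.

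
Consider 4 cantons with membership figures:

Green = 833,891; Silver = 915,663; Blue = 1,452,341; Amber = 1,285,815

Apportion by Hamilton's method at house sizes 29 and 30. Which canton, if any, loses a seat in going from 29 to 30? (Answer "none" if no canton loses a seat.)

Green

At 29 seats: Green 6, Silver 6, Blue 9, Amber 8.
At 30 seats: Green 5, Silver 6, Blue 10, Amber 9.
Green drops from 6 to 5.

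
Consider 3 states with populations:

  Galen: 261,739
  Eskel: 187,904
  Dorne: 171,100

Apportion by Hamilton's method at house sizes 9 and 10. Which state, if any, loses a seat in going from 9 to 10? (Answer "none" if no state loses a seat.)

At 9 seats: Galen 4, Eskel 3, Dorne 2.
At 10 seats: Galen 4, Eskel 3, Dorne 3.
No state's allocation decreased.

none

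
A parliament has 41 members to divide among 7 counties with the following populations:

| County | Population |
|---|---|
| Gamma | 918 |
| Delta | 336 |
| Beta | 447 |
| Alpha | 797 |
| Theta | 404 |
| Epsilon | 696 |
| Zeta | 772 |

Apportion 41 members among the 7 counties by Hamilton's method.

Total 4370; standard divisor 4370/41 ≈ 106.585.
Standard quotas: Gamma 8.613, Delta 3.152, Beta 4.194, Alpha 7.478, Theta 3.790, Epsilon 6.530, Zeta 7.243.
Lower quotas: Gamma 8, Delta 3, Beta 4, Alpha 7, Theta 3, Epsilon 6, Zeta 7 (sum 38, leaving 3 seats).
Remainders in descending order: Theta 0.790, Gamma 0.613, Epsilon 0.530, Alpha 0.478, Zeta 0.243, Beta 0.194, Delta 0.152.
Largest remainders: Theta, Gamma, Epsilon receive the extra seats.

Gamma=9, Delta=3, Beta=4, Alpha=7, Theta=4, Epsilon=7, Zeta=7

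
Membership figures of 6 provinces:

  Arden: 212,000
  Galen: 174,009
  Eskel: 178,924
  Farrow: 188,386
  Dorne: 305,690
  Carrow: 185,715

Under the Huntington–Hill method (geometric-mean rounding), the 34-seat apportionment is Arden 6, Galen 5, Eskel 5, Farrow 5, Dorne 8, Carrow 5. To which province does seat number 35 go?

Dorne

Priority for the next seat is population ÷ (√(s·(s+1))).
Priorities: Arden 32712.310, Galen 31769.552, Eskel 32666.904, Farrow 34394.421, Dorne 36025.912, Carrow 33906.765.
Highest priority: Dorne.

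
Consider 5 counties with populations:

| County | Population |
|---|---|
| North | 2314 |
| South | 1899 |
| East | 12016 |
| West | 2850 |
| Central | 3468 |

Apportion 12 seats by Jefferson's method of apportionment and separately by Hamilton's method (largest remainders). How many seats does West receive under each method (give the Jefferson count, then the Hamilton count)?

1 and 2

Jefferson: North 1, South 1, East 7, West 1, Central 2.
Hamilton: North 1, South 1, East 6, West 2, Central 2.
West gets 1 under Jefferson and 2 under Hamilton.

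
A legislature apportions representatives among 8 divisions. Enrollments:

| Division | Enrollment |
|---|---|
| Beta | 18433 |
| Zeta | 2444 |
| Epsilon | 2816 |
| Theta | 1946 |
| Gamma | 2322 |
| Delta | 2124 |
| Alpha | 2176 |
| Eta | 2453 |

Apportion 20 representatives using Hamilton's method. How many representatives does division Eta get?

Total 34714; standard divisor 34714/20 ≈ 1735.7.
Standard quotas: Beta 10.6199, Zeta 1.4081, Epsilon 1.6224, Theta 1.1212, Gamma 1.3378, Delta 1.2237, Alpha 1.2537, Eta 1.4133.
Lower quotas: Beta 10, Zeta 1, Epsilon 1, Theta 1, Gamma 1, Delta 1, Alpha 1, Eta 1 (sum 17, leaving 3 seats).
Remainders in descending order: Epsilon 0.6224, Beta 0.6199, Eta 0.4133, Zeta 0.4081, Gamma 0.3378, Alpha 0.2537, Delta 0.2237, Theta 0.1212.
The surplus seats go to Epsilon, Beta, Eta.
Eta receives 2.

2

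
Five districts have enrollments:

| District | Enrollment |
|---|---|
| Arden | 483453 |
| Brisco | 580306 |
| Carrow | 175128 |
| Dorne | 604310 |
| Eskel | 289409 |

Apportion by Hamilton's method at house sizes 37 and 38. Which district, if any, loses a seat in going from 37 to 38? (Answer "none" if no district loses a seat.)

At 37 seats: Arden 8, Brisco 10, Carrow 3, Dorne 11, Eskel 5.
At 38 seats: Arden 9, Brisco 10, Carrow 3, Dorne 11, Eskel 5.
No district's allocation decreased.

none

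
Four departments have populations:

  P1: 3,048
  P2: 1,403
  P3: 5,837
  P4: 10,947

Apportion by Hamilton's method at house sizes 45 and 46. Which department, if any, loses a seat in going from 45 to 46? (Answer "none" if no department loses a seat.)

P1

At 45 seats: P1 7, P2 3, P3 12, P4 23.
At 46 seats: P1 6, P2 3, P3 13, P4 24.
P1 drops from 7 to 6.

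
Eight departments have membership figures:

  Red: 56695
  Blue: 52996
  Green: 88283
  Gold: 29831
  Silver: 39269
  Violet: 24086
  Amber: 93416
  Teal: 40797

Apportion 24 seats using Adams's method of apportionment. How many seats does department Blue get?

Standard divisor 425373/24 ≈ 17723.875; standard quotas: Red 3.199, Blue 2.990, Green 4.981, Gold 1.683, Silver 2.216, Violet 1.359, Amber 5.271, Teal 2.302.
Rounding up gives 4, 3, 5, 2, 3, 2, 6, 3 = 28 seats, so the divisor must be adjusted.
With modified divisor 21200: modified quotas Red 2.674, Blue 2.500, Green 4.164, Gold 1.407, Silver 1.852, Violet 1.136, Amber 4.406, Teal 1.924.
Rounding up: Red 3, Blue 3, Green 5, Gold 2, Silver 2, Violet 2, Amber 5, Teal 2 (total 24).
Blue receives 3.

3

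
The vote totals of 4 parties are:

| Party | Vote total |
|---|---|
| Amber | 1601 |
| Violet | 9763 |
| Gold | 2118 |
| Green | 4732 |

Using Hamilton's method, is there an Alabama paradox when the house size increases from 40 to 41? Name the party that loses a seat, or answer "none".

Amber

At 40 seats: Amber 4, Violet 21, Gold 5, Green 10.
At 41 seats: Amber 3, Violet 22, Gold 5, Green 11.
Amber drops from 4 to 3.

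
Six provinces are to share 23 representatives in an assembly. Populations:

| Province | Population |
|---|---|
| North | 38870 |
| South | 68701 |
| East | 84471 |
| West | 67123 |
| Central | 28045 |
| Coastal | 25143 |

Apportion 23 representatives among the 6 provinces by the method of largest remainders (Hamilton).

North 3; South 5; East 6; West 5; Central 2; Coastal 2

Standard divisor: 312353 ÷ 23 ≈ 13580.565.
Standard quotas: North 2.8622, South 5.0588, East 6.2200, West 4.9426, Central 2.0651, Coastal 1.8514.
Lower quotas: North 2, South 5, East 6, West 4, Central 2, Coastal 1 (sum 20, leaving 3 seats).
Remainders in descending order: West 0.9426, North 0.8622, Coastal 0.8514, East 0.2200, Central 0.0651, South 0.0588.
Largest remainders: West, North, Coastal receive the extra seats.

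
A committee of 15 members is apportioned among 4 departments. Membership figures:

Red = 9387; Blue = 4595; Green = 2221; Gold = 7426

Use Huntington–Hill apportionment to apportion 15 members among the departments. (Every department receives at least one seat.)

Red 6, Blue 3, Green 1, Gold 5

With divisor 1615: modified quotas Red 5.812, Blue 2.845, Green 1.375, Gold 4.598.
Geometric-mean thresholds: Red √(5·6)=5.477, Blue √(2·3)=2.449, Green √(1·2)=1.414, Gold √(4·5)=4.472.
Each quota rounded against its threshold gives Red 6, Blue 3, Green 1, Gold 5 (total 15).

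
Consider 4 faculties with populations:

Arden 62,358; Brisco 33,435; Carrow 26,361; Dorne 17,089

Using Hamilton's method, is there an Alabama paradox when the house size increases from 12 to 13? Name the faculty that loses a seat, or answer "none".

none

At 12 seats: Arden 5, Brisco 3, Carrow 2, Dorne 2.
At 13 seats: Arden 6, Brisco 3, Carrow 2, Dorne 2.
No faculty's allocation decreased.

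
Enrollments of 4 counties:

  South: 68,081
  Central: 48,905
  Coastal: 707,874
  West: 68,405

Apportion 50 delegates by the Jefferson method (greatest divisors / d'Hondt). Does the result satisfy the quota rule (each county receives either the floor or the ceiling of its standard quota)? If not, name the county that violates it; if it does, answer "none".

Standard quotas: South 3.811, Central 2.737, Coastal 39.623, West 3.829.
Jefferson allocation: South 3, Central 2, Coastal 41, West 4.
Coastal has quota 39.623 (lower 39, upper 40) but receives 41 — outside the quota interval.

Coastal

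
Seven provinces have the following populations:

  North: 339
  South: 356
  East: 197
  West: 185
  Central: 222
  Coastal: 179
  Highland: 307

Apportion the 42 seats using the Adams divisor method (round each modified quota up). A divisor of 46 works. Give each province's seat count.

With modified divisor 46: modified quotas North 7.370, South 7.739, East 4.283, West 4.022, Central 4.826, Coastal 3.891, Highland 6.674.
Rounding up: North 8, South 8, East 5, West 5, Central 5, Coastal 4, Highland 7 (total 42).

North 8; South 8; East 5; West 5; Central 5; Coastal 4; Highland 7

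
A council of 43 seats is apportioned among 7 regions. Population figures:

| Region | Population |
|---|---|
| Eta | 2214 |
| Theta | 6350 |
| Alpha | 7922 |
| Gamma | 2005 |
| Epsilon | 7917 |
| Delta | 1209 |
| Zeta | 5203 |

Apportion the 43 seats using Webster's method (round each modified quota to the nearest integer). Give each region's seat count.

Eta 3; Theta 8; Alpha 10; Gamma 3; Epsilon 10; Delta 2; Zeta 7

Standard divisor 32820/43 ≈ 763.256; standard quotas: Eta 2.901, Theta 8.320, Alpha 10.379, Gamma 2.627, Epsilon 10.373, Delta 1.584, Zeta 6.817.
Rounding to the nearest integer gives Eta 3, Theta 8, Alpha 10, Gamma 3, Epsilon 10, Delta 2, Zeta 7 — total 43, matching the house size, so no adjustment is needed.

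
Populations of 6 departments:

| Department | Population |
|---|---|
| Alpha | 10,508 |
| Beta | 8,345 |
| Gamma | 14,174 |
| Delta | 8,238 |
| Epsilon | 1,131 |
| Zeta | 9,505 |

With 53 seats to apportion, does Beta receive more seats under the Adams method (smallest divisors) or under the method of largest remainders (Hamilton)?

Adams: Alpha 11, Beta 8, Gamma 14, Delta 8, Epsilon 2, Zeta 10.
Hamilton: Alpha 11, Beta 9, Gamma 14, Delta 8, Epsilon 1, Zeta 10.
Beta gets 8 under Adams and 9 under Hamilton.

Hamilton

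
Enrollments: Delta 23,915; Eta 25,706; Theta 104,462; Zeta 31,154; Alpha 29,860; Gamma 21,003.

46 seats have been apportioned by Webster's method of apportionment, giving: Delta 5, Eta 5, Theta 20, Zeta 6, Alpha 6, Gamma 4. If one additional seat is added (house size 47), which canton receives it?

Theta

Priority for the next seat is population ÷ (current seats + 0.5).
Priorities: Delta 4348.182, Eta 4673.818, Theta 5095.707, Zeta 4792.923, Alpha 4593.846, Gamma 4667.333.
Highest priority: Theta.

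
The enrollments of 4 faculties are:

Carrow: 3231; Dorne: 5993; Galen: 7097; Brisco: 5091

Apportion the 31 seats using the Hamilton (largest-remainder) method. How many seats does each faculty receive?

Carrow 5; Dorne 9; Galen 10; Brisco 7

The standard divisor is 21412/31 ≈ 690.71.
Standard quotas: Carrow 4.6778, Dorne 8.6766, Galen 10.2749, Brisco 7.3707.
Lower quotas: Carrow 4, Dorne 8, Galen 10, Brisco 7 (sum 29, leaving 2 seats).
Remainders in descending order: Carrow 0.6778, Dorne 0.6766, Brisco 0.3707, Galen 0.2749.
The surplus seats go to Carrow, Dorne.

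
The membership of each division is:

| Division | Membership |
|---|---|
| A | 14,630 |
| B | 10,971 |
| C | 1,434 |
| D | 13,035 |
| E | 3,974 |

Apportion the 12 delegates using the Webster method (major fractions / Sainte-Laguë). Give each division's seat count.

Standard divisor 44044/12 ≈ 3670.333; standard quotas: A 3.986, B 2.989, C 0.391, D 3.551, E 1.083.
Rounding to the nearest integer gives A 4, B 3, C 0, D 4, E 1 — total 12, matching the house size, so no adjustment is needed.

A: 4, B: 3, C: 0, D: 4, E: 1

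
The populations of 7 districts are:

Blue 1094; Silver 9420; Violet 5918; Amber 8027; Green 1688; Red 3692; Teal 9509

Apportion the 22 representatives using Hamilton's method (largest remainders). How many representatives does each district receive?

Blue 1; Silver 5; Violet 3; Amber 5; Green 1; Red 2; Teal 5

The standard divisor is 39348/22 ≈ 1788.545.
Standard quotas: Blue 0.6117, Silver 5.2668, Violet 3.3088, Amber 4.4880, Green 0.9438, Red 2.0642, Teal 5.3166.
Lower quotas: Blue 0, Silver 5, Violet 3, Amber 4, Green 0, Red 2, Teal 5 (sum 19, leaving 3 seats).
Remainders in descending order: Green 0.9438, Blue 0.6117, Amber 0.4880, Teal 0.3166, Violet 0.3088, Silver 0.2668, Red 0.0642.
The surplus seats go to Green, Blue, Amber.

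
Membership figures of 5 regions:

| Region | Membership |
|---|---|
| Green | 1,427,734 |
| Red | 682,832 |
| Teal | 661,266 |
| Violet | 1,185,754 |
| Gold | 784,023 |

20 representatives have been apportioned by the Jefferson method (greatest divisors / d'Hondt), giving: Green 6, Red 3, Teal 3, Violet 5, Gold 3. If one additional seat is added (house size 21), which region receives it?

Priority for the next seat is population ÷ (current seats + 1).
Priorities: Green 203962.000, Red 170708.000, Teal 165316.500, Violet 197625.667, Gold 196005.750.
Highest priority: Green.

Green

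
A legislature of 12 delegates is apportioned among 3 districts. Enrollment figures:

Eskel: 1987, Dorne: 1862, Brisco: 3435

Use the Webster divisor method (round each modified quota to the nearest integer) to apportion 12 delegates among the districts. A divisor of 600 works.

Eskel=3; Dorne=3; Brisco=6

With modified divisor 600: modified quotas Eskel 3.312, Dorne 3.103, Brisco 5.725.
Rounding to the nearest integer: Eskel 3, Dorne 3, Brisco 6 (total 12).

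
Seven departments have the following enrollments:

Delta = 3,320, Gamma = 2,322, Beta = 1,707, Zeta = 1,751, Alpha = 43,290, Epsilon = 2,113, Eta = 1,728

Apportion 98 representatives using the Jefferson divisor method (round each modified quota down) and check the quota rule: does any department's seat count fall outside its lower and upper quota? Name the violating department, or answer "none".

Alpha

Standard quotas: Delta 5.786, Gamma 4.047, Beta 2.975, Zeta 3.052, Alpha 75.446, Epsilon 3.683, Eta 3.012.
Jefferson allocation: Delta 5, Gamma 4, Beta 3, Zeta 3, Alpha 77, Epsilon 3, Eta 3.
Alpha has quota 75.446 (lower 75, upper 76) but receives 77 — outside the quota interval.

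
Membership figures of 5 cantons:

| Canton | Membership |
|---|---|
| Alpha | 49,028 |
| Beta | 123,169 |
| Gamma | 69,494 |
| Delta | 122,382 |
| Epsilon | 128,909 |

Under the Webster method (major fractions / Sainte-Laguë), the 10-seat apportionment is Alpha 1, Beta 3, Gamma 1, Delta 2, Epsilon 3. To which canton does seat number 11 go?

Delta

Priority for the next seat is population ÷ (current seats + 0.5).
Priorities: Alpha 32685.333, Beta 35191.143, Gamma 46329.333, Delta 48952.800, Epsilon 36831.143.
Highest priority: Delta.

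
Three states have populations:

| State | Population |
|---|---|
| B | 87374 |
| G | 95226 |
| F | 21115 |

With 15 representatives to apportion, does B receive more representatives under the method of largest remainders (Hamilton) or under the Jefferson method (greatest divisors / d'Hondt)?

Jefferson

Hamilton: B 6, G 7, F 2.
Jefferson: B 7, G 7, F 1.
B gets 6 under Hamilton and 7 under Jefferson.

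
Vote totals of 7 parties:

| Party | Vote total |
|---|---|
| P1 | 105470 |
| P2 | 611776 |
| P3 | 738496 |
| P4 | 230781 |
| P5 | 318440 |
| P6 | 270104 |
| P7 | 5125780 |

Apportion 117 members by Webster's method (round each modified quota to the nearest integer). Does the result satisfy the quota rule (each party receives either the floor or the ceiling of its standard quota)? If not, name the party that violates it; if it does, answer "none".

Standard quotas: P1 1.667, P2 9.672, P3 11.675, P4 3.648, P5 5.034, P6 4.270, P7 81.033.
Webster allocation: P1 2, P2 10, P3 12, P4 4, P5 5, P6 4, P7 80.
P7 has quota 81.033 (lower 81, upper 82) but receives 80 — outside the quota interval.

P7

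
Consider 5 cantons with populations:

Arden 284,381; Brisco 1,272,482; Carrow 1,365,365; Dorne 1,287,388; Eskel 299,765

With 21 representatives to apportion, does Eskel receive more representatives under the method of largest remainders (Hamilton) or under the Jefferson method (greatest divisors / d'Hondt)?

Hamilton: Arden 1, Brisco 6, Carrow 6, Dorne 6, Eskel 2.
Jefferson: Arden 1, Brisco 6, Carrow 7, Dorne 6, Eskel 1.
Eskel gets 2 under Hamilton and 1 under Jefferson.

Hamilton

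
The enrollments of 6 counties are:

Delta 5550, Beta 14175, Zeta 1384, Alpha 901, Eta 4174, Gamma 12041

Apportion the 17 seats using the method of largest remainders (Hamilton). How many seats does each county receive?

Delta 3, Beta 6, Zeta 1, Alpha 0, Eta 2, Gamma 5

Standard divisor: 38225 ÷ 17 ≈ 2248.529.
Standard quotas: Delta 2.4683, Beta 6.3041, Zeta 0.6155, Alpha 0.4007, Eta 1.8563, Gamma 5.3551.
Lower quotas: Delta 2, Beta 6, Zeta 0, Alpha 0, Eta 1, Gamma 5 (sum 14, leaving 3 seats).
Remainders in descending order: Eta 0.8563, Zeta 0.6155, Delta 0.4683, Alpha 0.4007, Gamma 0.3551, Beta 0.3041.
The surplus seats go to Eta, Zeta, Delta.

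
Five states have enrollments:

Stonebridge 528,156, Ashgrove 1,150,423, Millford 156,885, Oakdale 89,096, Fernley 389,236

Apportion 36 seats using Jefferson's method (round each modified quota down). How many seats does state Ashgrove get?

Standard divisor 2313796/36 ≈ 64272.111; standard quotas: Stonebridge 8.217, Ashgrove 17.899, Millford 2.441, Oakdale 1.386, Fernley 6.056.
Rounding down gives 8, 17, 2, 1, 6 = 34 seats, so the divisor must be adjusted.
With modified divisor 59600: modified quotas Stonebridge 8.862, Ashgrove 19.302, Millford 2.632, Oakdale 1.495, Fernley 6.531.
Rounding down: Stonebridge 8, Ashgrove 19, Millford 2, Oakdale 1, Fernley 6 (total 36).
Ashgrove receives 19.

19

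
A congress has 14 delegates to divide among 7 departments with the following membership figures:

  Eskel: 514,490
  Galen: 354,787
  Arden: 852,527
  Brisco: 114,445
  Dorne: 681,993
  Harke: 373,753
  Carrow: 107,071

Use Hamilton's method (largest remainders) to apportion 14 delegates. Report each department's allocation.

Standard divisor: 2999066 ÷ 14 = 214219.
Standard quotas: Eskel 2.4017, Galen 1.6562, Arden 3.9797, Brisco 0.5342, Dorne 3.1836, Harke 1.7447, Carrow 0.4998.
Lower quotas: Eskel 2, Galen 1, Arden 3, Brisco 0, Dorne 3, Harke 1, Carrow 0 (sum 10, leaving 4 seats).
Remainders in descending order: Arden 0.9797, Harke 0.7447, Galen 0.6562, Brisco 0.5342, Carrow 0.4998, Eskel 0.4017, Dorne 0.1836.
The surplus seats go to Arden, Harke, Galen, Brisco.

Eskel: 2, Galen: 2, Arden: 4, Brisco: 1, Dorne: 3, Harke: 2, Carrow: 0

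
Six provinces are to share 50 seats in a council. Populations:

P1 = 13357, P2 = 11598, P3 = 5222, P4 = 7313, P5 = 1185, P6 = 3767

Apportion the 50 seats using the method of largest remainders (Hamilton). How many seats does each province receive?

P1 16, P2 14, P3 6, P4 9, P5 1, P6 4

Total 42442; standard divisor 42442/50 ≈ 848.84.
Standard quotas: P1 15.7356, P2 13.6634, P3 6.1519, P4 8.6153, P5 1.3960, P6 4.4378.
Lower quotas: P1 15, P2 13, P3 6, P4 8, P5 1, P6 4 (sum 47, leaving 3 seats).
Remainders in descending order: P1 0.7356, P2 0.6634, P4 0.6153, P6 0.4378, P5 0.3960, P3 0.1519.
Largest remainders: P1, P2, P4 receive the extra seats.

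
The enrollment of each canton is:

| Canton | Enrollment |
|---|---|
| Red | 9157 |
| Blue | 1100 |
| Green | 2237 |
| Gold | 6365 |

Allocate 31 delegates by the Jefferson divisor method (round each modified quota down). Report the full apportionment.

Standard divisor 18859/31 ≈ 608.355; standard quotas: Red 15.052, Blue 1.808, Green 3.677, Gold 10.463.
Rounding down gives 15, 1, 3, 10 = 29 seats, so the divisor must be adjusted.
With modified divisor 570: modified quotas Red 16.065, Blue 1.930, Green 3.925, Gold 11.167.
Rounding down: Red 16, Blue 1, Green 3, Gold 11 (total 31).

Red 16, Blue 1, Green 3, Gold 11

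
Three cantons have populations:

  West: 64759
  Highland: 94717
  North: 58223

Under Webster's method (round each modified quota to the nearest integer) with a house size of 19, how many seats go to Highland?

8

Standard divisor 217699/19 ≈ 11457.842; standard quotas: West 5.652, Highland 8.267, North 5.081.
Rounding to the nearest integer gives West 6, Highland 8, North 5 — total 19, matching the house size, so no adjustment is needed.
Highland receives 8.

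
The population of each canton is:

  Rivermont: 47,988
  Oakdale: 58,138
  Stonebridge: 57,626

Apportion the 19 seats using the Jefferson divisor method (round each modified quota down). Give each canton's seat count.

Rivermont=5, Oakdale=7, Stonebridge=7

Standard divisor 163752/19 ≈ 8618.526; standard quotas: Rivermont 5.568, Oakdale 6.746, Stonebridge 6.686.
Rounding down gives 5, 6, 6 = 17 seats, so the divisor must be adjusted.
With modified divisor 8100: modified quotas Rivermont 5.924, Oakdale 7.178, Stonebridge 7.114.
Rounding down: Rivermont 5, Oakdale 7, Stonebridge 7 (total 19).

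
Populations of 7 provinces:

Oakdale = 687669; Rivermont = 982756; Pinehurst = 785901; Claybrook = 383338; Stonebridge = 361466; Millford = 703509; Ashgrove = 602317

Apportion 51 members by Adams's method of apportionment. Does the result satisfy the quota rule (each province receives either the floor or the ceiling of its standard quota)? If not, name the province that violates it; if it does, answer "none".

Standard quotas: Oakdale 7.782, Rivermont 11.121, Pinehurst 8.893, Claybrook 4.338, Stonebridge 4.090, Millford 7.961, Ashgrove 6.816.
Adams allocation: Oakdale 8, Rivermont 11, Pinehurst 9, Claybrook 4, Stonebridge 4, Millford 8, Ashgrove 7.
Every allocation lies between the lower and upper quota.

none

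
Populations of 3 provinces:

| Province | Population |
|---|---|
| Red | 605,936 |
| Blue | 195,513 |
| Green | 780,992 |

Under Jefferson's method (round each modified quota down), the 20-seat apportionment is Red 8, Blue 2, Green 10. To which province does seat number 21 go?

Green

Priority for the next seat is population ÷ (current seats + 1).
Priorities: Red 67326.222, Blue 65171.000, Green 70999.273.
Highest priority: Green.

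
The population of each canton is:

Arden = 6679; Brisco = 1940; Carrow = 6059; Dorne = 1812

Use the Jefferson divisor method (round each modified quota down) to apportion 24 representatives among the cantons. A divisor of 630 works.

With modified divisor 630: modified quotas Arden 10.602, Brisco 3.079, Carrow 9.617, Dorne 2.876.
Rounding down: Arden 10, Brisco 3, Carrow 9, Dorne 2 (total 24).

Arden 10; Brisco 3; Carrow 9; Dorne 2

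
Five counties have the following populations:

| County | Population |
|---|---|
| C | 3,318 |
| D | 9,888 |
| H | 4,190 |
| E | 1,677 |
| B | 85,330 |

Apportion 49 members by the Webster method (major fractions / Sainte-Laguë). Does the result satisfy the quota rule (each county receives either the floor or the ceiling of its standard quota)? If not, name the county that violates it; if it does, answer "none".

Standard quotas: C 1.557, D 4.641, H 1.967, E 0.787, B 40.048.
Webster allocation: C 2, D 5, H 2, E 1, B 39.
B has quota 40.048 (lower 40, upper 41) but receives 39 — outside the quota interval.

B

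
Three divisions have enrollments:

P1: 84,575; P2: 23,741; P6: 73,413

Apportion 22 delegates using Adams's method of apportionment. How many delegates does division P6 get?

Standard divisor 181729/22 ≈ 8260.409; standard quotas: P1 10.239, P2 2.874, P6 8.887.
Rounding up gives 11, 3, 9 = 23 seats, so the divisor must be adjusted.
With modified divisor 8800: modified quotas P1 9.611, P2 2.698, P6 8.342.
Rounding up: P1 10, P2 3, P6 9 (total 22).
P6 receives 9.

9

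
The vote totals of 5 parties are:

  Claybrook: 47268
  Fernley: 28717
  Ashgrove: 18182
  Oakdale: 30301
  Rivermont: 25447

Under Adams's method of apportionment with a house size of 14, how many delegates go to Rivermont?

Standard divisor 149915/14 ≈ 10708.214; standard quotas: Claybrook 4.414, Fernley 2.682, Ashgrove 1.698, Oakdale 2.830, Rivermont 2.376.
Rounding up gives 5, 3, 2, 3, 3 = 16 seats, so the divisor must be adjusted.
With modified divisor 13500: modified quotas Claybrook 3.501, Fernley 2.127, Ashgrove 1.347, Oakdale 2.245, Rivermont 1.885.
Rounding up: Claybrook 4, Fernley 3, Ashgrove 2, Oakdale 3, Rivermont 2 (total 14).
Rivermont receives 2.

2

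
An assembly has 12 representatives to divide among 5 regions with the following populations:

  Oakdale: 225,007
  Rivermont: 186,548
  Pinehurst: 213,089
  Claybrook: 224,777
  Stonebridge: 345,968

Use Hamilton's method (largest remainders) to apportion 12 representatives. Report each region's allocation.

Oakdale: 2; Rivermont: 2; Pinehurst: 2; Claybrook: 2; Stonebridge: 4

The standard divisor is 1195389/12 ≈ 99615.75.
Standard quotas: Oakdale 2.2587, Rivermont 1.8727, Pinehurst 2.1391, Claybrook 2.2564, Stonebridge 3.4730.
Lower quotas: Oakdale 2, Rivermont 1, Pinehurst 2, Claybrook 2, Stonebridge 3 (sum 10, leaving 2 seats).
Remainders in descending order: Rivermont 0.8727, Stonebridge 0.4730, Oakdale 0.2587, Claybrook 0.2564, Pinehurst 0.1391.
Largest remainders: Rivermont, Stonebridge receive the extra seats.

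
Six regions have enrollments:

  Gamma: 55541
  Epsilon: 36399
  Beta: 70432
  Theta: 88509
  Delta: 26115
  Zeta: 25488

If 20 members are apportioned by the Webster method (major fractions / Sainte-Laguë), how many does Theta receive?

Standard divisor 302484/20 ≈ 15124.2; standard quotas: Gamma 3.672, Epsilon 2.407, Beta 4.657, Theta 5.852, Delta 1.727, Zeta 1.685.
Rounding to the nearest integer gives 4, 2, 5, 6, 2, 2 = 21 seats, so the divisor must be adjusted.
With modified divisor 15760: modified quotas Gamma 3.524, Epsilon 2.310, Beta 4.469, Theta 5.616, Delta 1.657, Zeta 1.617.
Rounding to the nearest integer: Gamma 4, Epsilon 2, Beta 4, Theta 6, Delta 2, Zeta 2 (total 20).
Theta receives 6.

6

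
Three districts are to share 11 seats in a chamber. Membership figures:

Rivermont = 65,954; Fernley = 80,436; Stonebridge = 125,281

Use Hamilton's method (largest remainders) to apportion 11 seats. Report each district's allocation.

Rivermont=3, Fernley=3, Stonebridge=5

Standard divisor: 271671 ÷ 11 ≈ 24697.364.
Standard quotas: Rivermont 2.6705, Fernley 3.2569, Stonebridge 5.0726.
Lower quotas: Rivermont 2, Fernley 3, Stonebridge 5 (sum 10, leaving 1 seat).
Remainders in descending order: Rivermont 0.6705, Fernley 0.2569, Stonebridge 0.0726.
Largest remainder: Rivermont receives the extra seat.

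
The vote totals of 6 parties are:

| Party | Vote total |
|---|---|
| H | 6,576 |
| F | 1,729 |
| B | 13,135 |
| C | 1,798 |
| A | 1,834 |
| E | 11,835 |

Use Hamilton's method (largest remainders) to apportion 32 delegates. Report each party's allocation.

H: 6; F: 1; B: 11; C: 2; A: 2; E: 10

Standard divisor: 36907 ÷ 32 ≈ 1153.344.
Standard quotas: H 5.7017, F 1.4991, B 11.3886, C 1.5589, A 1.5902, E 10.2615.
Lower quotas: H 5, F 1, B 11, C 1, A 1, E 10 (sum 29, leaving 3 seats).
Remainders in descending order: H 0.7017, A 0.5902, C 0.5589, F 0.4991, B 0.3886, E 0.2615.
The surplus seats go to H, A, C.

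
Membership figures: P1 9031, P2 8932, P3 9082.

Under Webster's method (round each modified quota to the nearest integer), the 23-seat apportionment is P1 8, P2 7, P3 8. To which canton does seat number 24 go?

P2

Priority for the next seat is population ÷ (current seats + 0.5).
Priorities: P1 1062.471, P2 1190.933, P3 1068.471.
Highest priority: P2.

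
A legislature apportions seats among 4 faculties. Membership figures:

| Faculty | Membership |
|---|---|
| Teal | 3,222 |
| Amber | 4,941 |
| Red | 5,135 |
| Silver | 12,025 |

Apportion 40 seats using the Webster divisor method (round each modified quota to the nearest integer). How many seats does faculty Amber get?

Standard divisor 25323/40 ≈ 633.075; standard quotas: Teal 5.089, Amber 7.805, Red 8.111, Silver 18.995.
Rounding to the nearest integer gives Teal 5, Amber 8, Red 8, Silver 19 — total 40, matching the house size, so no adjustment is needed.
Amber receives 8.

8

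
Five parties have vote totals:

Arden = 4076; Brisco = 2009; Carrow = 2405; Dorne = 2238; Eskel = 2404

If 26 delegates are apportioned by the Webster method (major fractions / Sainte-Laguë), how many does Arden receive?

8

Standard divisor 13132/26 ≈ 505.077; standard quotas: Arden 8.070, Brisco 3.978, Carrow 4.762, Dorne 4.431, Eskel 4.760.
Rounding to the nearest integer gives Arden 8, Brisco 4, Carrow 5, Dorne 4, Eskel 5 — total 26, matching the house size, so no adjustment is needed.
Arden receives 8.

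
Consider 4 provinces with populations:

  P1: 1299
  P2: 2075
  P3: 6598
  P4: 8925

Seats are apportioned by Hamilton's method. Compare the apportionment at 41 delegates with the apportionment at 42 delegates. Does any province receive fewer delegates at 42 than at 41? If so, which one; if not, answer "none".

P2

At 41 seats: P1 3, P2 5, P3 14, P4 19.
At 42 seats: P1 3, P2 4, P3 15, P4 20.
P2 drops from 5 to 4.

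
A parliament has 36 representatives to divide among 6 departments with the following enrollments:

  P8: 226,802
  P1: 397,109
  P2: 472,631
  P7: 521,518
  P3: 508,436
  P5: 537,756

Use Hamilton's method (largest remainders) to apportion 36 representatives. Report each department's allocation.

P8 3; P1 5; P2 7; P7 7; P3 7; P5 7

Standard divisor: 2664252 ÷ 36 = 74007.
Standard quotas: P8 3.0646, P1 5.3658, P2 6.3863, P7 7.0469, P3 6.8701, P5 7.2663.
Lower quotas: P8 3, P1 5, P2 6, P7 7, P3 6, P5 7 (sum 34, leaving 2 seats).
Remainders in descending order: P3 0.8701, P2 0.3863, P1 0.3658, P5 0.2663, P8 0.0646, P7 0.0469.
The surplus seats go to P3, P2.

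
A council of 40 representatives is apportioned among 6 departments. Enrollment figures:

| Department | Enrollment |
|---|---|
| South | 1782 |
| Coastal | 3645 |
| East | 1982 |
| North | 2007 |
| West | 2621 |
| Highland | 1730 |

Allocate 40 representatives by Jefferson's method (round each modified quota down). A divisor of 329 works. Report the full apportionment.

South=5, Coastal=11, East=6, North=6, West=7, Highland=5

With modified divisor 329: modified quotas South 5.416, Coastal 11.079, East 6.024, North 6.100, West 7.967, Highland 5.258.
Rounding down: South 5, Coastal 11, East 6, North 6, West 7, Highland 5 (total 40).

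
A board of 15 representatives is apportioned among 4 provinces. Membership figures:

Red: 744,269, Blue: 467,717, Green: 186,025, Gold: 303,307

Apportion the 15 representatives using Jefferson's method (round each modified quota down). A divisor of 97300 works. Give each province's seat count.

With modified divisor 97300: modified quotas Red 7.649, Blue 4.807, Green 1.912, Gold 3.117.
Rounding down: Red 7, Blue 4, Green 1, Gold 3 (total 15).

Red 7, Blue 4, Green 1, Gold 3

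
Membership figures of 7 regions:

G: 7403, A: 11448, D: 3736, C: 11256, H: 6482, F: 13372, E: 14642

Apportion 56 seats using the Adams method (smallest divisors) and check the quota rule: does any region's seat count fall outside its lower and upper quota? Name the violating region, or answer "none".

none

Standard quotas: G 6.066, A 9.381, D 3.061, C 9.224, H 5.312, F 10.958, E 11.998.
Adams allocation: G 6, A 9, D 3, C 9, H 6, F 11, E 12.
Every allocation lies between the lower and upper quota.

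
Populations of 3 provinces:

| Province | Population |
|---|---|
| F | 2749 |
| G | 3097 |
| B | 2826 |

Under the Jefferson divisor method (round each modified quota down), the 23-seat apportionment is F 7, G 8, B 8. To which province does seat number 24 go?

Priority for the next seat is population ÷ (current seats + 1).
Priorities: F 343.625, G 344.111, B 314.000.
Highest priority: G.

G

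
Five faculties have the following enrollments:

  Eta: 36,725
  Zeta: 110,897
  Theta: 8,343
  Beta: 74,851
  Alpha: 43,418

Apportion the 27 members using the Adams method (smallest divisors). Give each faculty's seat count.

Standard divisor 274234/27 ≈ 10156.815; standard quotas: Eta 3.616, Zeta 10.918, Theta 0.821, Beta 7.370, Alpha 4.275.
Rounding up gives 4, 11, 1, 8, 5 = 29 seats, so the divisor must be adjusted.
With modified divisor 11000: modified quotas Eta 3.339, Zeta 10.082, Theta 0.758, Beta 6.805, Alpha 3.947.
Rounding up: Eta 4, Zeta 11, Theta 1, Beta 7, Alpha 4 (total 27).

Eta 4, Zeta 11, Theta 1, Beta 7, Alpha 4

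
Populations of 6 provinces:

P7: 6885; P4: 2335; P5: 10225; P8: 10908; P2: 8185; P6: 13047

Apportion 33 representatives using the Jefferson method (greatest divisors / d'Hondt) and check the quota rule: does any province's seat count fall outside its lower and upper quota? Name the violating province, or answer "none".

none

Standard quotas: P7 4.404, P4 1.494, P5 6.541, P8 6.978, P2 5.236, P6 8.346.
Jefferson allocation: P7 4, P4 1, P5 7, P8 7, P2 5, P6 9.
Every allocation lies between the lower and upper quota.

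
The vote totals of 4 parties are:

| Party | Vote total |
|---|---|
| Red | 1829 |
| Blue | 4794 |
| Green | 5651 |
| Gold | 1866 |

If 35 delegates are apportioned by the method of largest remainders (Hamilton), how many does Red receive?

4

The standard divisor is 14140/35 = 404.
Standard quotas: Red 4.5272, Blue 11.8663, Green 13.9876, Gold 4.6188.
Lower quotas: Red 4, Blue 11, Green 13, Gold 4 (sum 32, leaving 3 seats).
Remainders in descending order: Green 0.9876, Blue 0.8663, Gold 0.6188, Red 0.5272.
Largest remainders: Green, Blue, Gold receive the extra seats.
Red receives 4.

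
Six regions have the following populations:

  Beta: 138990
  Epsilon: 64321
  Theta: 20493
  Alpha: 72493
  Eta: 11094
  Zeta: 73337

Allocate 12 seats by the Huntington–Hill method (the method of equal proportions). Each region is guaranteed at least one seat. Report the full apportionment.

With divisor 35601: modified quotas Beta 3.904, Epsilon 1.807, Theta 0.576, Alpha 2.036, Eta 0.312, Zeta 2.060.
Geometric-mean thresholds: Beta √(3·4)=3.464, Epsilon √(1·2)=1.414, Theta (min 1), Alpha √(2·3)=2.449, Eta (min 1), Zeta √(2·3)=2.449.
Each quota rounded against its threshold gives Beta 4, Epsilon 2, Theta 1, Alpha 2, Eta 1, Zeta 2 (total 12).

Beta 4, Epsilon 2, Theta 1, Alpha 2, Eta 1, Zeta 2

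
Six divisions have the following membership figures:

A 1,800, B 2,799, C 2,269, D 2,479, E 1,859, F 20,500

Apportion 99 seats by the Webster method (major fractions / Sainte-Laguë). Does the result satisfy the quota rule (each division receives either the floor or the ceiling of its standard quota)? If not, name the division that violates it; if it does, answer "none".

F

Standard quotas: A 5.620, B 8.740, C 7.085, D 7.741, E 5.805, F 64.010.
Webster allocation: A 6, B 9, C 7, D 8, E 6, F 63.
F has quota 64.010 (lower 64, upper 65) but receives 63 — outside the quota interval.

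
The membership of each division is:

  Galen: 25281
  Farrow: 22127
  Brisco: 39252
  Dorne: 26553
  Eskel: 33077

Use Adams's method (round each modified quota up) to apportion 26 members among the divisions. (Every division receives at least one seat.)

Standard divisor 146290/26 ≈ 5626.538; standard quotas: Galen 4.493, Farrow 3.933, Brisco 6.976, Dorne 4.719, Eskel 5.879.
Rounding up gives 5, 4, 7, 5, 6 = 27 seats, so the divisor must be adjusted.
With modified divisor 6400: modified quotas Galen 3.950, Farrow 3.457, Brisco 6.133, Dorne 4.149, Eskel 5.168.
Rounding up: Galen 4, Farrow 4, Brisco 7, Dorne 5, Eskel 6 (total 26).

Galen=4, Farrow=4, Brisco=7, Dorne=5, Eskel=6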